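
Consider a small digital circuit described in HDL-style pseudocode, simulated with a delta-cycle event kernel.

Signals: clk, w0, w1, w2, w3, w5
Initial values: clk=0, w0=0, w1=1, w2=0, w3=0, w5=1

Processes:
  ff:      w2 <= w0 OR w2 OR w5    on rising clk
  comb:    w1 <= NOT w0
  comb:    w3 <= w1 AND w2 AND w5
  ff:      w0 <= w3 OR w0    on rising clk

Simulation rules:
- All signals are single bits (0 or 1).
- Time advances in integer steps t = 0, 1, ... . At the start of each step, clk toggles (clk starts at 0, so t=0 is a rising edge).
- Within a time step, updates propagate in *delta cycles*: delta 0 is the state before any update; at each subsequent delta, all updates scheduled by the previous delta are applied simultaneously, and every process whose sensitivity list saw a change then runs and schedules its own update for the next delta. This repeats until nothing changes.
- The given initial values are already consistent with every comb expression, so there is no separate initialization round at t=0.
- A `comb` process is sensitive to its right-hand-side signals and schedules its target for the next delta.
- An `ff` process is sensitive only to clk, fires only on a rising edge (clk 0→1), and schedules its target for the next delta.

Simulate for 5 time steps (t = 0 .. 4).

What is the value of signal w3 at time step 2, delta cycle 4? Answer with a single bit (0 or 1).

t0.Δ0 w3=0 w5=1 w0=0 w2=0 clk=0 w1=1
t0.Δ1 w3=0 w5=1 w0=0 w2=0 clk=1 w1=1
t0.Δ2 w3=0 w5=1 w0=0 w2=1 clk=1 w1=1
t0.Δ3 w3=1 w5=1 w0=0 w2=1 clk=1 w1=1
t1.Δ0 w3=1 w5=1 w0=0 w2=1 clk=1 w1=1
t1.Δ1 w3=1 w5=1 w0=0 w2=1 clk=0 w1=1
t2.Δ0 w3=1 w5=1 w0=0 w2=1 clk=0 w1=1
t2.Δ1 w3=1 w5=1 w0=0 w2=1 clk=1 w1=1
t2.Δ2 w3=1 w5=1 w0=1 w2=1 clk=1 w1=1
t2.Δ3 w3=1 w5=1 w0=1 w2=1 clk=1 w1=0
t2.Δ4 w3=0 w5=1 w0=1 w2=1 clk=1 w1=0
t3.Δ0 w3=0 w5=1 w0=1 w2=1 clk=1 w1=0
t3.Δ1 w3=0 w5=1 w0=1 w2=1 clk=0 w1=0
t4.Δ0 w3=0 w5=1 w0=1 w2=1 clk=0 w1=0
t4.Δ1 w3=0 w5=1 w0=1 w2=1 clk=1 w1=0

0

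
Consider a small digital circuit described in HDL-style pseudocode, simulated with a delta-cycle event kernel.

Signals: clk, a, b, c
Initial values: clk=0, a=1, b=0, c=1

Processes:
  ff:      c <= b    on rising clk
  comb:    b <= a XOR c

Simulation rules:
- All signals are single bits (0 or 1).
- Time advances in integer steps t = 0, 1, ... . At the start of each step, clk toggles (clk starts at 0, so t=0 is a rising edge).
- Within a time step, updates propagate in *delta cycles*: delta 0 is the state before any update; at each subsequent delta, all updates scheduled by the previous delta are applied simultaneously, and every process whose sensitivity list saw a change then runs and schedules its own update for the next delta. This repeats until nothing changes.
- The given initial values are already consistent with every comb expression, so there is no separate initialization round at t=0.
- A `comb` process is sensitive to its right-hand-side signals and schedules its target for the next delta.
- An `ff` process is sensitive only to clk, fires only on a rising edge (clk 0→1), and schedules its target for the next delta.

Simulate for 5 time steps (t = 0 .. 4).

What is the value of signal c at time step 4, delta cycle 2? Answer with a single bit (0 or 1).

t=0 Δ0: b=0 clk=0 a=1 c=1
  Δ1: clk:0→1
  Δ2: c:1→0
  Δ3: b:0→1
  (3Δ to stable)
t=1 Δ0: b=1 clk=1 a=1 c=0
  Δ1: clk:1→0
  (1Δ to stable)
t=2 Δ0: b=1 clk=0 a=1 c=0
  Δ1: clk:0→1
  Δ2: c:0→1
  Δ3: b:1→0
  (3Δ to stable)
t=3 Δ0: b=0 clk=1 a=1 c=1
  Δ1: clk:1→0
  (1Δ to stable)
t=4 Δ0: b=0 clk=0 a=1 c=1
  Δ1: clk:0→1
  Δ2: c:1→0
  Δ3: b:0→1
  (3Δ to stable)

0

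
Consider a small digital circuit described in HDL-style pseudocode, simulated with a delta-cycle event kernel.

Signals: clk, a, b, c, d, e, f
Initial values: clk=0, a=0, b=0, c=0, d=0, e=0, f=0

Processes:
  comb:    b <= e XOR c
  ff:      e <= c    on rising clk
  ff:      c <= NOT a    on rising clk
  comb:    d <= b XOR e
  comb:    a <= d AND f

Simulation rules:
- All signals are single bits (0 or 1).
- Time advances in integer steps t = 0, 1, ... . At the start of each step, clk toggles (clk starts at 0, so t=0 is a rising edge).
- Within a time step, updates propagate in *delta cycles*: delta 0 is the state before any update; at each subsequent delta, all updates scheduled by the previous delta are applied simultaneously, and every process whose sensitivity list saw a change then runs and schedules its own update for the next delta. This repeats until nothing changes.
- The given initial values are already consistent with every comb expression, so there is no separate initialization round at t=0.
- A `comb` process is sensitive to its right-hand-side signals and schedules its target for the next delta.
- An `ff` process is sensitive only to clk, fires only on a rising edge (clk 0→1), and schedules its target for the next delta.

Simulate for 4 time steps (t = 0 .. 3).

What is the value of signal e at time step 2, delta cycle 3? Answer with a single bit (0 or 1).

t0.Δ0 a=0 d=0 e=0 b=0 c=0 f=0 clk=0
t0.Δ1 a=0 d=0 e=0 b=0 c=0 f=0 clk=1
t0.Δ2 a=0 d=0 e=0 b=0 c=1 f=0 clk=1
t0.Δ3 a=0 d=0 e=0 b=1 c=1 f=0 clk=1
t0.Δ4 a=0 d=1 e=0 b=1 c=1 f=0 clk=1
t1.Δ0 a=0 d=1 e=0 b=1 c=1 f=0 clk=1
t1.Δ1 a=0 d=1 e=0 b=1 c=1 f=0 clk=0
t2.Δ0 a=0 d=1 e=0 b=1 c=1 f=0 clk=0
t2.Δ1 a=0 d=1 e=0 b=1 c=1 f=0 clk=1
t2.Δ2 a=0 d=1 e=1 b=1 c=1 f=0 clk=1
t2.Δ3 a=0 d=0 e=1 b=0 c=1 f=0 clk=1
t2.Δ4 a=0 d=1 e=1 b=0 c=1 f=0 clk=1
t3.Δ0 a=0 d=1 e=1 b=0 c=1 f=0 clk=1
t3.Δ1 a=0 d=1 e=1 b=0 c=1 f=0 clk=0

1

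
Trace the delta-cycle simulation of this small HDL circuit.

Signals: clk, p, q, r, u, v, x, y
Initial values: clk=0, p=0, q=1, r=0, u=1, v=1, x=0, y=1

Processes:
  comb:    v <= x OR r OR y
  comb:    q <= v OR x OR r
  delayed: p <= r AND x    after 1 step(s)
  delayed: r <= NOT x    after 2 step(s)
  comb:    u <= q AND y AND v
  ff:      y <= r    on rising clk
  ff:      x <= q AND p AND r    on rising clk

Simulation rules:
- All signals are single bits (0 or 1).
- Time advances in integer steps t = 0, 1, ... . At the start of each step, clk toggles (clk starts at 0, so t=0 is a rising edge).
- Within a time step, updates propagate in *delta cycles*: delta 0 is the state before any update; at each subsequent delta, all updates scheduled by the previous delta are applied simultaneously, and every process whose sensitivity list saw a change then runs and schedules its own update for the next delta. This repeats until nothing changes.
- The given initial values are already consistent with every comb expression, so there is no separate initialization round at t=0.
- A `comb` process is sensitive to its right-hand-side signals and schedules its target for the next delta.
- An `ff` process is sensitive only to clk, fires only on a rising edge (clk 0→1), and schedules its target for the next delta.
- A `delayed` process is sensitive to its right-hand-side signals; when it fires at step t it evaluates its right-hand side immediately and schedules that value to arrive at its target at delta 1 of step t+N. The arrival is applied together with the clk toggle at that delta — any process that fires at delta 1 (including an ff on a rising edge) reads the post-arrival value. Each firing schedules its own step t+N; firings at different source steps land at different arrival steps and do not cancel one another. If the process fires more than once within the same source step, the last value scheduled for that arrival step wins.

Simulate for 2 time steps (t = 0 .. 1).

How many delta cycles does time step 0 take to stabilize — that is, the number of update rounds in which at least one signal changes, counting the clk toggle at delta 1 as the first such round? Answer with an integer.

[bits: x,y,q,u,v,p,r,clk]
t=0: Δ0=01111000 Δ1=01111001 Δ2=00111001 Δ3=00100001 Δ4=00000001 | 4Δ
t=1: Δ0=00000001 Δ1=00000000 | 1Δ

4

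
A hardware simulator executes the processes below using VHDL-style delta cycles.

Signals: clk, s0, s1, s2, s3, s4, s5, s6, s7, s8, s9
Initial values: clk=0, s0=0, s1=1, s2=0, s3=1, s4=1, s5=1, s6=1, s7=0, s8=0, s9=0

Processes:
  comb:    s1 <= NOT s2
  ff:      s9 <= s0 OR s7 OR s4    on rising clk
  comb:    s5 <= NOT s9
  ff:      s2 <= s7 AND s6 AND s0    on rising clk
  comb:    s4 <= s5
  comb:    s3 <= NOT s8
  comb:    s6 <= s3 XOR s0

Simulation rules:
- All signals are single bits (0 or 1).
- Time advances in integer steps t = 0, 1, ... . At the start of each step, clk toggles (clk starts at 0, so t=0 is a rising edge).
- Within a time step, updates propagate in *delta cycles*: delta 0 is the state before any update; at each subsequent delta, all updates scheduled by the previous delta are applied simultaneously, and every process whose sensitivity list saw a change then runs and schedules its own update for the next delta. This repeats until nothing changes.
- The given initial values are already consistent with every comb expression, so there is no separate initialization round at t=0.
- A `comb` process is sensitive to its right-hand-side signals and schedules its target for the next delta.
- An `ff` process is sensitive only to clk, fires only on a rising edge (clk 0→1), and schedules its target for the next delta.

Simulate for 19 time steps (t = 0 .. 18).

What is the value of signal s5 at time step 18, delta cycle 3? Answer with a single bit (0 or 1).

t=0 Δ0: s7=0 s3=1 s2=0 s6=1 s5=1 s8=0 s4=1 s1=1 clk=0 s0=0 s9=0
  Δ1: clk:0→1
  Δ2: s9:0→1
  Δ3: s5:1→0
  Δ4: s4:1→0
  (4Δ to stable)
t=1 Δ0: s7=0 s3=1 s2=0 s6=1 s5=0 s8=0 s4=0 s1=1 clk=1 s0=0 s9=1
  Δ1: clk:1→0
  (1Δ to stable)
t=2 Δ0: s7=0 s3=1 s2=0 s6=1 s5=0 s8=0 s4=0 s1=1 clk=0 s0=0 s9=1
  Δ1: clk:0→1
  Δ2: s9:1→0
  Δ3: s5:0→1
  Δ4: s4:0→1
  (4Δ to stable)
t=3 Δ0: s7=0 s3=1 s2=0 s6=1 s5=1 s8=0 s4=1 s1=1 clk=1 s0=0 s9=0
  Δ1: clk:1→0
  (1Δ to stable)
t=4 Δ0: s7=0 s3=1 s2=0 s6=1 s5=1 s8=0 s4=1 s1=1 clk=0 s0=0 s9=0
  Δ1: clk:0→1
  Δ2: s9:0→1
  Δ3: s5:1→0
  Δ4: s4:1→0
  (4Δ to stable)
t=5 Δ0: s7=0 s3=1 s2=0 s6=1 s5=0 s8=0 s4=0 s1=1 clk=1 s0=0 s9=1
  Δ1: clk:1→0
  (1Δ to stable)
t=6 Δ0: s7=0 s3=1 s2=0 s6=1 s5=0 s8=0 s4=0 s1=1 clk=0 s0=0 s9=1
  Δ1: clk:0→1
  Δ2: s9:1→0
  Δ3: s5:0→1
  Δ4: s4:0→1
  (4Δ to stable)
t=7 Δ0: s7=0 s3=1 s2=0 s6=1 s5=1 s8=0 s4=1 s1=1 clk=1 s0=0 s9=0
  Δ1: clk:1→0
  (1Δ to stable)
t=8 Δ0: s7=0 s3=1 s2=0 s6=1 s5=1 s8=0 s4=1 s1=1 clk=0 s0=0 s9=0
  Δ1: clk:0→1
  Δ2: s9:0→1
  Δ3: s5:1→0
  Δ4: s4:1→0
  (4Δ to stable)
t=9 Δ0: s7=0 s3=1 s2=0 s6=1 s5=0 s8=0 s4=0 s1=1 clk=1 s0=0 s9=1
  Δ1: clk:1→0
  (1Δ to stable)
t=10 Δ0: s7=0 s3=1 s2=0 s6=1 s5=0 s8=0 s4=0 s1=1 clk=0 s0=0 s9=1
  Δ1: clk:0→1
  Δ2: s9:1→0
  Δ3: s5:0→1
  Δ4: s4:0→1
  (4Δ to stable)
t=11 Δ0: s7=0 s3=1 s2=0 s6=1 s5=1 s8=0 s4=1 s1=1 clk=1 s0=0 s9=0
  Δ1: clk:1→0
  (1Δ to stable)
t=12 Δ0: s7=0 s3=1 s2=0 s6=1 s5=1 s8=0 s4=1 s1=1 clk=0 s0=0 s9=0
  Δ1: clk:0→1
  Δ2: s9:0→1
  Δ3: s5:1→0
  Δ4: s4:1→0
  (4Δ to stable)
t=13 Δ0: s7=0 s3=1 s2=0 s6=1 s5=0 s8=0 s4=0 s1=1 clk=1 s0=0 s9=1
  Δ1: clk:1→0
  (1Δ to stable)
t=14 Δ0: s7=0 s3=1 s2=0 s6=1 s5=0 s8=0 s4=0 s1=1 clk=0 s0=0 s9=1
  Δ1: clk:0→1
  Δ2: s9:1→0
  Δ3: s5:0→1
  Δ4: s4:0→1
  (4Δ to stable)
t=15 Δ0: s7=0 s3=1 s2=0 s6=1 s5=1 s8=0 s4=1 s1=1 clk=1 s0=0 s9=0
  Δ1: clk:1→0
  (1Δ to stable)
t=16 Δ0: s7=0 s3=1 s2=0 s6=1 s5=1 s8=0 s4=1 s1=1 clk=0 s0=0 s9=0
  Δ1: clk:0→1
  Δ2: s9:0→1
  Δ3: s5:1→0
  Δ4: s4:1→0
  (4Δ to stable)
t=17 Δ0: s7=0 s3=1 s2=0 s6=1 s5=0 s8=0 s4=0 s1=1 clk=1 s0=0 s9=1
  Δ1: clk:1→0
  (1Δ to stable)
t=18 Δ0: s7=0 s3=1 s2=0 s6=1 s5=0 s8=0 s4=0 s1=1 clk=0 s0=0 s9=1
  Δ1: clk:0→1
  Δ2: s9:1→0
  Δ3: s5:0→1
  Δ4: s4:0→1
  (4Δ to stable)

1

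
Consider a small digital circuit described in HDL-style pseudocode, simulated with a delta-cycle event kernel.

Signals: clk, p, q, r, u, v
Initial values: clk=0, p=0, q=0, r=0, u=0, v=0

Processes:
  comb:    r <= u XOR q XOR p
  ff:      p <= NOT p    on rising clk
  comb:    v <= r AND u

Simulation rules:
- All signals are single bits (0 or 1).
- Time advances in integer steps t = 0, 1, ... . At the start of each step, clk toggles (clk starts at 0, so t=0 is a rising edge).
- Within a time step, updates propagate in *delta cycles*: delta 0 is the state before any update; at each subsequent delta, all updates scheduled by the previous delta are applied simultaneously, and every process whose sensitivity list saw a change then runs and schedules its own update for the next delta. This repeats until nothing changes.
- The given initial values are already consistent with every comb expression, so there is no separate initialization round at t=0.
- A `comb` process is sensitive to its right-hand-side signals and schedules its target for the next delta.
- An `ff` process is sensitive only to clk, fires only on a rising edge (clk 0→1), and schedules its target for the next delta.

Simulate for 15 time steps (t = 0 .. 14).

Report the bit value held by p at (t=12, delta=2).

1

t=0 Δ0: clk=0 u=0 r=0 p=0 v=0 q=0
  Δ1: clk:0→1
  Δ2: p:0→1
  Δ3: r:0→1
  (3Δ to stable)
t=1 Δ0: clk=1 u=0 r=1 p=1 v=0 q=0
  Δ1: clk:1→0
  (1Δ to stable)
t=2 Δ0: clk=0 u=0 r=1 p=1 v=0 q=0
  Δ1: clk:0→1
  Δ2: p:1→0
  Δ3: r:1→0
  (3Δ to stable)
t=3 Δ0: clk=1 u=0 r=0 p=0 v=0 q=0
  Δ1: clk:1→0
  (1Δ to stable)
t=4 Δ0: clk=0 u=0 r=0 p=0 v=0 q=0
  Δ1: clk:0→1
  Δ2: p:0→1
  Δ3: r:0→1
  (3Δ to stable)
t=5 Δ0: clk=1 u=0 r=1 p=1 v=0 q=0
  Δ1: clk:1→0
  (1Δ to stable)
t=6 Δ0: clk=0 u=0 r=1 p=1 v=0 q=0
  Δ1: clk:0→1
  Δ2: p:1→0
  Δ3: r:1→0
  (3Δ to stable)
t=7 Δ0: clk=1 u=0 r=0 p=0 v=0 q=0
  Δ1: clk:1→0
  (1Δ to stable)
t=8 Δ0: clk=0 u=0 r=0 p=0 v=0 q=0
  Δ1: clk:0→1
  Δ2: p:0→1
  Δ3: r:0→1
  (3Δ to stable)
t=9 Δ0: clk=1 u=0 r=1 p=1 v=0 q=0
  Δ1: clk:1→0
  (1Δ to stable)
t=10 Δ0: clk=0 u=0 r=1 p=1 v=0 q=0
  Δ1: clk:0→1
  Δ2: p:1→0
  Δ3: r:1→0
  (3Δ to stable)
t=11 Δ0: clk=1 u=0 r=0 p=0 v=0 q=0
  Δ1: clk:1→0
  (1Δ to stable)
t=12 Δ0: clk=0 u=0 r=0 p=0 v=0 q=0
  Δ1: clk:0→1
  Δ2: p:0→1
  Δ3: r:0→1
  (3Δ to stable)
t=13 Δ0: clk=1 u=0 r=1 p=1 v=0 q=0
  Δ1: clk:1→0
  (1Δ to stable)
t=14 Δ0: clk=0 u=0 r=1 p=1 v=0 q=0
  Δ1: clk:0→1
  Δ2: p:1→0
  Δ3: r:1→0
  (3Δ to stable)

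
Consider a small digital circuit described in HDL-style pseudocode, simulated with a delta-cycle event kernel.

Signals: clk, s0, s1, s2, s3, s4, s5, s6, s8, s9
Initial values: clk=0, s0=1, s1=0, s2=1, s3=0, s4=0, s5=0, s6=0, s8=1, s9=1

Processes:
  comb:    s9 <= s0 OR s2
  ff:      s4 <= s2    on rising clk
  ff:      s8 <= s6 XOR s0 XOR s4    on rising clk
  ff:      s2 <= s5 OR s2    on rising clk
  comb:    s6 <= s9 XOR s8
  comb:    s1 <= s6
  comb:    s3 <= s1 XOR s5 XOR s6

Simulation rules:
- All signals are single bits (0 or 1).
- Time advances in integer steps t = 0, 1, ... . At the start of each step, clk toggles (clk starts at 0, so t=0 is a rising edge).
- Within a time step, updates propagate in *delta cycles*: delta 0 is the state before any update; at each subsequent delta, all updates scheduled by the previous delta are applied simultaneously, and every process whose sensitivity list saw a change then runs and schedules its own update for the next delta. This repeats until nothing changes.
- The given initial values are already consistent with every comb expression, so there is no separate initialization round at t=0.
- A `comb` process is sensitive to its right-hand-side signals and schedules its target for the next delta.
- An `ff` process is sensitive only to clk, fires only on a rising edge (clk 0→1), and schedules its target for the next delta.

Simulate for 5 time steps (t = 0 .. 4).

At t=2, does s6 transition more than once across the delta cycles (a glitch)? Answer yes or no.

t=0 Δ0: s3=0 s2=1 s1=0 s0=1 s4=0 s5=0 s8=1 s6=0 s9=1 clk=0
  Δ1: clk:0→1
  Δ2: s4:0→1
  (2Δ to stable)
t=1 Δ0: s3=0 s2=1 s1=0 s0=1 s4=1 s5=0 s8=1 s6=0 s9=1 clk=1
  Δ1: clk:1→0
  (1Δ to stable)
t=2 Δ0: s3=0 s2=1 s1=0 s0=1 s4=1 s5=0 s8=1 s6=0 s9=1 clk=0
  Δ1: clk:0→1
  Δ2: s8:1→0
  Δ3: s6:0→1
  Δ4: s3:0→1, s1:0→1
  Δ5: s3:1→0
  (5Δ to stable)
t=3 Δ0: s3=0 s2=1 s1=1 s0=1 s4=1 s5=0 s8=0 s6=1 s9=1 clk=1
  Δ1: clk:1→0
  (1Δ to stable)
t=4 Δ0: s3=0 s2=1 s1=1 s0=1 s4=1 s5=0 s8=0 s6=1 s9=1 clk=0
  Δ1: clk:0→1
  Δ2: s8:0→1
  Δ3: s6:1→0
  Δ4: s3:0→1, s1:1→0
  Δ5: s3:1→0
  (5Δ to stable)

no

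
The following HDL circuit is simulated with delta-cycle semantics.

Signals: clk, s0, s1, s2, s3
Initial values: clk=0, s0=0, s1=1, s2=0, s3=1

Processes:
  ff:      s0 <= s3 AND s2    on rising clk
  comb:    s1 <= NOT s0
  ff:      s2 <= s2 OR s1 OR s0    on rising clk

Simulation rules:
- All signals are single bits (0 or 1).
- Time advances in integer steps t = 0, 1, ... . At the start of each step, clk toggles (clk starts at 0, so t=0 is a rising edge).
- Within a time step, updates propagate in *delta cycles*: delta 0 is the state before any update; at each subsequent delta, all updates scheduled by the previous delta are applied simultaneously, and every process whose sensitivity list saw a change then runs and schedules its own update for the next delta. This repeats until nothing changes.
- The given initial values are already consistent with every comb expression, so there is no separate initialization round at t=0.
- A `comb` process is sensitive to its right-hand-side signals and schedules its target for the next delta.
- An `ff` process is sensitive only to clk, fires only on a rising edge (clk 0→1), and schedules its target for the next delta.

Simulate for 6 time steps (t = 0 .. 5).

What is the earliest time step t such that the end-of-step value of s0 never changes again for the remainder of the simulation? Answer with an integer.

2

[bits: s1,clk,s0,s3,s2]
t=0: Δ0=10010 Δ1=11010 Δ2=11011 | 2Δ
t=1: Δ0=11011 Δ1=10011 | 1Δ
t=2: Δ0=10011 Δ1=11011 Δ2=11111 Δ3=01111 | 3Δ
t=3: Δ0=01111 Δ1=00111 | 1Δ
t=4: Δ0=00111 Δ1=01111 | 1Δ
t=5: Δ0=01111 Δ1=00111 | 1Δ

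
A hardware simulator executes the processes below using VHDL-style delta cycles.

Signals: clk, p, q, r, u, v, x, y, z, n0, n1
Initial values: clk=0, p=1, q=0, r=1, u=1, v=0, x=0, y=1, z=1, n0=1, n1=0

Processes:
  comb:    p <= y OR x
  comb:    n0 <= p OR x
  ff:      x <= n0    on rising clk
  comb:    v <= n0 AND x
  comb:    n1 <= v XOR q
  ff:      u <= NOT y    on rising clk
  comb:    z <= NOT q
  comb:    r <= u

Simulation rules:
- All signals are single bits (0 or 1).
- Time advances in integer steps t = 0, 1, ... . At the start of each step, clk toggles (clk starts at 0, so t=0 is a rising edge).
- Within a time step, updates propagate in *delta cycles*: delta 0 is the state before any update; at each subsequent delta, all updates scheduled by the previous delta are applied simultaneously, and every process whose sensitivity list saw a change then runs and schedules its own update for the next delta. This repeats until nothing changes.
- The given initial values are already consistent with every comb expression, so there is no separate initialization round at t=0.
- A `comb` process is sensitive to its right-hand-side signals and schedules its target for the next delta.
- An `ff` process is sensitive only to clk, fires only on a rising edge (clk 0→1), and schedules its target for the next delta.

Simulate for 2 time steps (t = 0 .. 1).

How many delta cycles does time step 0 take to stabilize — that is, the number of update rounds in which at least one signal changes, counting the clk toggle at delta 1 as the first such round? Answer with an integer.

[bits: y,q,v,p,n1,clk,r,u,x,z,n0]
t=0: Δ0=10010011011 Δ1=10010111011 Δ2=10010110111 Δ3=10110100111 Δ4=10111100111 | 4Δ
t=1: Δ0=10111100111 Δ1=10111000111 | 1Δ

4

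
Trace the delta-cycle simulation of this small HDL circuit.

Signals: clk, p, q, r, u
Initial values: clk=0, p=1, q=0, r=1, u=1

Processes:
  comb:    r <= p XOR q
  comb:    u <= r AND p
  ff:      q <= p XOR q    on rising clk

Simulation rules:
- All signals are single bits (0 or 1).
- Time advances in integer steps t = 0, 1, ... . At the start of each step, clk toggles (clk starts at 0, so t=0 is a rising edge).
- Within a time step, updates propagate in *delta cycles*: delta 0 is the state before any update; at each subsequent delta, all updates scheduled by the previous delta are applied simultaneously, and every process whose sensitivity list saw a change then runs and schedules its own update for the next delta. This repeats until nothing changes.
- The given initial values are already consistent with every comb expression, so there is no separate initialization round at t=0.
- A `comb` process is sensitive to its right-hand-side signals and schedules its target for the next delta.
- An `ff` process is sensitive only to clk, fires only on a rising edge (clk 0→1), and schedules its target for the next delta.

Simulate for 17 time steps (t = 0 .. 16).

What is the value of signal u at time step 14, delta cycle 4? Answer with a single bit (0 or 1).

t0.Δ0 q=0 r=1 u=1 clk=0 p=1
t0.Δ1 q=0 r=1 u=1 clk=1 p=1
t0.Δ2 q=1 r=1 u=1 clk=1 p=1
t0.Δ3 q=1 r=0 u=1 clk=1 p=1
t0.Δ4 q=1 r=0 u=0 clk=1 p=1
t1.Δ0 q=1 r=0 u=0 clk=1 p=1
t1.Δ1 q=1 r=0 u=0 clk=0 p=1
t2.Δ0 q=1 r=0 u=0 clk=0 p=1
t2.Δ1 q=1 r=0 u=0 clk=1 p=1
t2.Δ2 q=0 r=0 u=0 clk=1 p=1
t2.Δ3 q=0 r=1 u=0 clk=1 p=1
t2.Δ4 q=0 r=1 u=1 clk=1 p=1
t3.Δ0 q=0 r=1 u=1 clk=1 p=1
t3.Δ1 q=0 r=1 u=1 clk=0 p=1
t4.Δ0 q=0 r=1 u=1 clk=0 p=1
t4.Δ1 q=0 r=1 u=1 clk=1 p=1
t4.Δ2 q=1 r=1 u=1 clk=1 p=1
t4.Δ3 q=1 r=0 u=1 clk=1 p=1
t4.Δ4 q=1 r=0 u=0 clk=1 p=1
t5.Δ0 q=1 r=0 u=0 clk=1 p=1
t5.Δ1 q=1 r=0 u=0 clk=0 p=1
t6.Δ0 q=1 r=0 u=0 clk=0 p=1
t6.Δ1 q=1 r=0 u=0 clk=1 p=1
t6.Δ2 q=0 r=0 u=0 clk=1 p=1
t6.Δ3 q=0 r=1 u=0 clk=1 p=1
t6.Δ4 q=0 r=1 u=1 clk=1 p=1
t7.Δ0 q=0 r=1 u=1 clk=1 p=1
t7.Δ1 q=0 r=1 u=1 clk=0 p=1
t8.Δ0 q=0 r=1 u=1 clk=0 p=1
t8.Δ1 q=0 r=1 u=1 clk=1 p=1
t8.Δ2 q=1 r=1 u=1 clk=1 p=1
t8.Δ3 q=1 r=0 u=1 clk=1 p=1
t8.Δ4 q=1 r=0 u=0 clk=1 p=1
t9.Δ0 q=1 r=0 u=0 clk=1 p=1
t9.Δ1 q=1 r=0 u=0 clk=0 p=1
t10.Δ0 q=1 r=0 u=0 clk=0 p=1
t10.Δ1 q=1 r=0 u=0 clk=1 p=1
t10.Δ2 q=0 r=0 u=0 clk=1 p=1
t10.Δ3 q=0 r=1 u=0 clk=1 p=1
t10.Δ4 q=0 r=1 u=1 clk=1 p=1
t11.Δ0 q=0 r=1 u=1 clk=1 p=1
t11.Δ1 q=0 r=1 u=1 clk=0 p=1
t12.Δ0 q=0 r=1 u=1 clk=0 p=1
t12.Δ1 q=0 r=1 u=1 clk=1 p=1
t12.Δ2 q=1 r=1 u=1 clk=1 p=1
t12.Δ3 q=1 r=0 u=1 clk=1 p=1
t12.Δ4 q=1 r=0 u=0 clk=1 p=1
t13.Δ0 q=1 r=0 u=0 clk=1 p=1
t13.Δ1 q=1 r=0 u=0 clk=0 p=1
t14.Δ0 q=1 r=0 u=0 clk=0 p=1
t14.Δ1 q=1 r=0 u=0 clk=1 p=1
t14.Δ2 q=0 r=0 u=0 clk=1 p=1
t14.Δ3 q=0 r=1 u=0 clk=1 p=1
t14.Δ4 q=0 r=1 u=1 clk=1 p=1
t15.Δ0 q=0 r=1 u=1 clk=1 p=1
t15.Δ1 q=0 r=1 u=1 clk=0 p=1
t16.Δ0 q=0 r=1 u=1 clk=0 p=1
t16.Δ1 q=0 r=1 u=1 clk=1 p=1
t16.Δ2 q=1 r=1 u=1 clk=1 p=1
t16.Δ3 q=1 r=0 u=1 clk=1 p=1
t16.Δ4 q=1 r=0 u=0 clk=1 p=1

1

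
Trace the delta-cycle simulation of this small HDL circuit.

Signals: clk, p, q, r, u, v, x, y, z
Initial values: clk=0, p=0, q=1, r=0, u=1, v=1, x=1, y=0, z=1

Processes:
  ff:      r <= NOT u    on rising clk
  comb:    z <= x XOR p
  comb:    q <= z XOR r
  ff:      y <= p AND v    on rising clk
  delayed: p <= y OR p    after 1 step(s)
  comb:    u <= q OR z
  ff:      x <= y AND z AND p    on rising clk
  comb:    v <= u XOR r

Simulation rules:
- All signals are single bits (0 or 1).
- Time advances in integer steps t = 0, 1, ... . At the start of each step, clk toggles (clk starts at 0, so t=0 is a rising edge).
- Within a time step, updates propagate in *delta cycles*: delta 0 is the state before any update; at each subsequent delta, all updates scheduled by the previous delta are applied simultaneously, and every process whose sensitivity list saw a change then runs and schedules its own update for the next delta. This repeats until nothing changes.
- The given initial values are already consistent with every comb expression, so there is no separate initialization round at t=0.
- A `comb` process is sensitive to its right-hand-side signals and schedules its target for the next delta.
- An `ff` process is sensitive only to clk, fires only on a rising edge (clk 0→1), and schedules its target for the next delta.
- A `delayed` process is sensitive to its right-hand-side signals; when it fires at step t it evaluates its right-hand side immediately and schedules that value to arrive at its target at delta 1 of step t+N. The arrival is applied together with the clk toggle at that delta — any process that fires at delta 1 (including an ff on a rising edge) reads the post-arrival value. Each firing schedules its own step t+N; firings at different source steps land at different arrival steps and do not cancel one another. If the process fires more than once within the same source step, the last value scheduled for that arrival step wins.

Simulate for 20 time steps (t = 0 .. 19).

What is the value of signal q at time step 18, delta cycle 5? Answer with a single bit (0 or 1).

t=0 Δ0: v=1 q=1 y=0 z=1 clk=0 x=1 p=0 r=0 u=1
  Δ1: clk:0→1
  Δ2: x:1→0
  Δ3: z:1→0
  Δ4: q:1→0
  Δ5: u:1→0
  Δ6: v:1→0
  (6Δ to stable)
t=1 Δ0: v=0 q=0 y=0 z=0 clk=1 x=0 p=0 r=0 u=0
  Δ1: clk:1→0
  (1Δ to stable)
t=2 Δ0: v=0 q=0 y=0 z=0 clk=0 x=0 p=0 r=0 u=0
  Δ1: clk:0→1
  Δ2: r:0→1
  Δ3: v:0→1, q:0→1
  Δ4: u:0→1
  Δ5: v:1→0
  (5Δ to stable)
t=3 Δ0: v=0 q=1 y=0 z=0 clk=1 x=0 p=0 r=1 u=1
  Δ1: clk:1→0
  (1Δ to stable)
t=4 Δ0: v=0 q=1 y=0 z=0 clk=0 x=0 p=0 r=1 u=1
  Δ1: clk:0→1
  Δ2: r:1→0
  Δ3: v:0→1, q:1→0
  Δ4: u:1→0
  Δ5: v:1→0
  (5Δ to stable)
t=5 Δ0: v=0 q=0 y=0 z=0 clk=1 x=0 p=0 r=0 u=0
  Δ1: clk:1→0
  (1Δ to stable)
t=6 Δ0: v=0 q=0 y=0 z=0 clk=0 x=0 p=0 r=0 u=0
  Δ1: clk:0→1
  Δ2: r:0→1
  Δ3: v:0→1, q:0→1
  Δ4: u:0→1
  Δ5: v:1→0
  (5Δ to stable)
t=7 Δ0: v=0 q=1 y=0 z=0 clk=1 x=0 p=0 r=1 u=1
  Δ1: clk:1→0
  (1Δ to stable)
t=8 Δ0: v=0 q=1 y=0 z=0 clk=0 x=0 p=0 r=1 u=1
  Δ1: clk:0→1
  Δ2: r:1→0
  Δ3: v:0→1, q:1→0
  Δ4: u:1→0
  Δ5: v:1→0
  (5Δ to stable)
t=9 Δ0: v=0 q=0 y=0 z=0 clk=1 x=0 p=0 r=0 u=0
  Δ1: clk:1→0
  (1Δ to stable)
t=10 Δ0: v=0 q=0 y=0 z=0 clk=0 x=0 p=0 r=0 u=0
  Δ1: clk:0→1
  Δ2: r:0→1
  Δ3: v:0→1, q:0→1
  Δ4: u:0→1
  Δ5: v:1→0
  (5Δ to stable)
t=11 Δ0: v=0 q=1 y=0 z=0 clk=1 x=0 p=0 r=1 u=1
  Δ1: clk:1→0
  (1Δ to stable)
t=12 Δ0: v=0 q=1 y=0 z=0 clk=0 x=0 p=0 r=1 u=1
  Δ1: clk:0→1
  Δ2: r:1→0
  Δ3: v:0→1, q:1→0
  Δ4: u:1→0
  Δ5: v:1→0
  (5Δ to stable)
t=13 Δ0: v=0 q=0 y=0 z=0 clk=1 x=0 p=0 r=0 u=0
  Δ1: clk:1→0
  (1Δ to stable)
t=14 Δ0: v=0 q=0 y=0 z=0 clk=0 x=0 p=0 r=0 u=0
  Δ1: clk:0→1
  Δ2: r:0→1
  Δ3: v:0→1, q:0→1
  Δ4: u:0→1
  Δ5: v:1→0
  (5Δ to stable)
t=15 Δ0: v=0 q=1 y=0 z=0 clk=1 x=0 p=0 r=1 u=1
  Δ1: clk:1→0
  (1Δ to stable)
t=16 Δ0: v=0 q=1 y=0 z=0 clk=0 x=0 p=0 r=1 u=1
  Δ1: clk:0→1
  Δ2: r:1→0
  Δ3: v:0→1, q:1→0
  Δ4: u:1→0
  Δ5: v:1→0
  (5Δ to stable)
t=17 Δ0: v=0 q=0 y=0 z=0 clk=1 x=0 p=0 r=0 u=0
  Δ1: clk:1→0
  (1Δ to stable)
t=18 Δ0: v=0 q=0 y=0 z=0 clk=0 x=0 p=0 r=0 u=0
  Δ1: clk:0→1
  Δ2: r:0→1
  Δ3: v:0→1, q:0→1
  Δ4: u:0→1
  Δ5: v:1→0
  (5Δ to stable)
t=19 Δ0: v=0 q=1 y=0 z=0 clk=1 x=0 p=0 r=1 u=1
  Δ1: clk:1→0
  (1Δ to stable)

1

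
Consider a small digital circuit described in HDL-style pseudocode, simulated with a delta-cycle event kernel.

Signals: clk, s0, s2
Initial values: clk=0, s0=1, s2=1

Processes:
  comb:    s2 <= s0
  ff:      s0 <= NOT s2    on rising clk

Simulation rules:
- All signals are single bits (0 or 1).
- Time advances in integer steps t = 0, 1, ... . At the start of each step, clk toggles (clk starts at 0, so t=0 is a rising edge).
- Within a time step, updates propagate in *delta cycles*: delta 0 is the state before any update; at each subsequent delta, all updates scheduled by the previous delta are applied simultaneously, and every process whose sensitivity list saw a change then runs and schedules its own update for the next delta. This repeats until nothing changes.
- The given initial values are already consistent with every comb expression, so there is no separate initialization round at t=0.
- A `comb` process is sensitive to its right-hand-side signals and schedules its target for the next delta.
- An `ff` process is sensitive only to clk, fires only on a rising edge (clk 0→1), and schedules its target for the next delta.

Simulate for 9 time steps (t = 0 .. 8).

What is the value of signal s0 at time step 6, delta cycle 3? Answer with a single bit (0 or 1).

1

[bits: clk,s2,s0]
t=0: Δ0=011 Δ1=111 Δ2=110 Δ3=100 | 3Δ
t=1: Δ0=100 Δ1=000 | 1Δ
t=2: Δ0=000 Δ1=100 Δ2=101 Δ3=111 | 3Δ
t=3: Δ0=111 Δ1=011 | 1Δ
t=4: Δ0=011 Δ1=111 Δ2=110 Δ3=100 | 3Δ
t=5: Δ0=100 Δ1=000 | 1Δ
t=6: Δ0=000 Δ1=100 Δ2=101 Δ3=111 | 3Δ
t=7: Δ0=111 Δ1=011 | 1Δ
t=8: Δ0=011 Δ1=111 Δ2=110 Δ3=100 | 3Δ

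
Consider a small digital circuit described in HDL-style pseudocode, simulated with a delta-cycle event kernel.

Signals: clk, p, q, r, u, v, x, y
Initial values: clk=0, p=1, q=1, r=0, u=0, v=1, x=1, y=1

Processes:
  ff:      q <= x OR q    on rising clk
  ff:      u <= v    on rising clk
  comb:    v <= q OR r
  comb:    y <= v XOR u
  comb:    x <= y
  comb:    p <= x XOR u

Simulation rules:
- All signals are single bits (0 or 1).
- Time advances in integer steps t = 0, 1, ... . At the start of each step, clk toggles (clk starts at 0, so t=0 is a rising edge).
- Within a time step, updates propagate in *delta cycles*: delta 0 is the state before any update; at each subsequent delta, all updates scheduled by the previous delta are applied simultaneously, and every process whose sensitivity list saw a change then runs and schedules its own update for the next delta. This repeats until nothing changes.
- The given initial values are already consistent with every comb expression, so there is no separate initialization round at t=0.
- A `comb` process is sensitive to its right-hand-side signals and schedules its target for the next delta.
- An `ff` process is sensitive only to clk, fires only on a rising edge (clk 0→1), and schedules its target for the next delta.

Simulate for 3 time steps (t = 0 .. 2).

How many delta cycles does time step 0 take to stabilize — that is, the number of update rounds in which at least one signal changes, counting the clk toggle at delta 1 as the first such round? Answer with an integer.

5

[bits: x,p,clk,r,v,q,y,u]
t=0: Δ0=11001110 Δ1=11101110 Δ2=11101111 Δ3=10101101 Δ4=00101101 Δ5=01101101 | 5Δ
t=1: Δ0=01101101 Δ1=01001101 | 1Δ
t=2: Δ0=01001101 Δ1=01101101 | 1Δ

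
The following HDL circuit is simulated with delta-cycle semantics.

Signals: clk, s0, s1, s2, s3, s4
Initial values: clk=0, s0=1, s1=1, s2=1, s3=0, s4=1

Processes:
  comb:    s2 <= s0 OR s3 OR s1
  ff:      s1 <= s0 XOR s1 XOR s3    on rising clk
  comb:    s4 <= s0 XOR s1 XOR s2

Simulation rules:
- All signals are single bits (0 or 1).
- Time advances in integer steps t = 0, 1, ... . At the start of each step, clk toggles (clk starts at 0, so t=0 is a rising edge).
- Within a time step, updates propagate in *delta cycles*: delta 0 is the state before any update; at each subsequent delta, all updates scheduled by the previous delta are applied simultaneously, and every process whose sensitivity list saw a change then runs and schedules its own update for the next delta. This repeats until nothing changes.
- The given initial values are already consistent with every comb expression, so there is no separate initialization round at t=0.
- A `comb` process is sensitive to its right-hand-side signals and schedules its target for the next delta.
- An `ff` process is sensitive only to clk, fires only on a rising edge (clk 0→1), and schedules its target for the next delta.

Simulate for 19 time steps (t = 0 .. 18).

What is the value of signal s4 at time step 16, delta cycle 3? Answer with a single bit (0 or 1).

0

[bits: clk,s1,s0,s2,s3,s4]
t=0: Δ0=011101 Δ1=111101 Δ2=101101 Δ3=101100 | 3Δ
t=1: Δ0=101100 Δ1=001100 | 1Δ
t=2: Δ0=001100 Δ1=101100 Δ2=111100 Δ3=111101 | 3Δ
t=3: Δ0=111101 Δ1=011101 | 1Δ
t=4: Δ0=011101 Δ1=111101 Δ2=101101 Δ3=101100 | 3Δ
t=5: Δ0=101100 Δ1=001100 | 1Δ
t=6: Δ0=001100 Δ1=101100 Δ2=111100 Δ3=111101 | 3Δ
t=7: Δ0=111101 Δ1=011101 | 1Δ
t=8: Δ0=011101 Δ1=111101 Δ2=101101 Δ3=101100 | 3Δ
t=9: Δ0=101100 Δ1=001100 | 1Δ
t=10: Δ0=001100 Δ1=101100 Δ2=111100 Δ3=111101 | 3Δ
t=11: Δ0=111101 Δ1=011101 | 1Δ
t=12: Δ0=011101 Δ1=111101 Δ2=101101 Δ3=101100 | 3Δ
t=13: Δ0=101100 Δ1=001100 | 1Δ
t=14: Δ0=001100 Δ1=101100 Δ2=111100 Δ3=111101 | 3Δ
t=15: Δ0=111101 Δ1=011101 | 1Δ
t=16: Δ0=011101 Δ1=111101 Δ2=101101 Δ3=101100 | 3Δ
t=17: Δ0=101100 Δ1=001100 | 1Δ
t=18: Δ0=001100 Δ1=101100 Δ2=111100 Δ3=111101 | 3Δ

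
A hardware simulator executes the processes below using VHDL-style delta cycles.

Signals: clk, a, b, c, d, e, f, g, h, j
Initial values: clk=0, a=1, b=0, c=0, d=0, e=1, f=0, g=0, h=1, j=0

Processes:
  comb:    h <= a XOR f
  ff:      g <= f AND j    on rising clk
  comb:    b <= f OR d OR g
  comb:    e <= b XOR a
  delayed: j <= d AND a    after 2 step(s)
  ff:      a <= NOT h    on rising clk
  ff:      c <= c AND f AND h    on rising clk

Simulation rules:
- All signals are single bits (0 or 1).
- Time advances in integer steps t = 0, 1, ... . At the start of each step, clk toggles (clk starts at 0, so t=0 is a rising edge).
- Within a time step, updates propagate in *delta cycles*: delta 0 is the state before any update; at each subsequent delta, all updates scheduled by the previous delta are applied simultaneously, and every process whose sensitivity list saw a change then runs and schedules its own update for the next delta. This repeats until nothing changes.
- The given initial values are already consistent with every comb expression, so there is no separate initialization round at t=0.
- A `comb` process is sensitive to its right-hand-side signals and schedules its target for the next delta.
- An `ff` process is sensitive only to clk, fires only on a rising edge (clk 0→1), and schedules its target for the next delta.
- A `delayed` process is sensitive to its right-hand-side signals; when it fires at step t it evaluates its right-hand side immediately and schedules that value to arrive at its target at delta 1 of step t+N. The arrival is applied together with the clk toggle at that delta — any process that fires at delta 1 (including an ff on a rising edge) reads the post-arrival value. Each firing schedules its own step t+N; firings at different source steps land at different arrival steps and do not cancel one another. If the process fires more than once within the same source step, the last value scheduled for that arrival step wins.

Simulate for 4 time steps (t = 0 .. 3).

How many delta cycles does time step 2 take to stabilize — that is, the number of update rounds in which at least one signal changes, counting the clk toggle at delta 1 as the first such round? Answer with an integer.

[bits: e,c,h,clk,j,f,a,d,g,b]
t=0: Δ0=1010001000 Δ1=1011001000 Δ2=1011000000 Δ3=0001000000 | 3Δ
t=1: Δ0=0001000000 Δ1=0000000000 | 1Δ
t=2: Δ0=0000000000 Δ1=0001000000 Δ2=0001001000 Δ3=1011001000 | 3Δ
t=3: Δ0=1011001000 Δ1=1010001000 | 1Δ

3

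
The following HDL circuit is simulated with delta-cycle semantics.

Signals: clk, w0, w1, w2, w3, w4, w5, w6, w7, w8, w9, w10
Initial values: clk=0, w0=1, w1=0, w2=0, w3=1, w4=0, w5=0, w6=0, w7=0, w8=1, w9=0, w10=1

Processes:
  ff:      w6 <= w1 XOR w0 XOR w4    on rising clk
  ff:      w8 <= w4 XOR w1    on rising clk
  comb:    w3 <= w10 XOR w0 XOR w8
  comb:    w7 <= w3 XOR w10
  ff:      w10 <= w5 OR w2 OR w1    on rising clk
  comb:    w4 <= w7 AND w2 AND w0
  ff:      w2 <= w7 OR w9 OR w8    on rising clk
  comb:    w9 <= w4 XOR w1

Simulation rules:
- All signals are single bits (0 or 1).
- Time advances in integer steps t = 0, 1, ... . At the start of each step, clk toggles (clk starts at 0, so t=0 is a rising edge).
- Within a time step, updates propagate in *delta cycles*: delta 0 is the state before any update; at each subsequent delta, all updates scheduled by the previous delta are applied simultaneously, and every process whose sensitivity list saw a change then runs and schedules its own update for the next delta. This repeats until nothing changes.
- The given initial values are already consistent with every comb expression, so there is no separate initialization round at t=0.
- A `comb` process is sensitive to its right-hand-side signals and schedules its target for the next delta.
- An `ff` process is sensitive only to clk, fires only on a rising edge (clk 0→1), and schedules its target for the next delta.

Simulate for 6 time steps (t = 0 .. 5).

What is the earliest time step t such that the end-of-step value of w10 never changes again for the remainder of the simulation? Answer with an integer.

2

t=0 Δ0: w2=0 w7=0 w3=1 w6=0 w9=0 clk=0 w8=1 w1=0 w4=0 w10=1 w5=0 w0=1
  Δ1: clk:0→1
  Δ2: w2:0→1, w6:0→1, w8:1→0, w10:1→0
  Δ3: w7:0→1
  Δ4: w4:0→1
  Δ5: w9:0→1
  (5Δ to stable)
t=1 Δ0: w2=1 w7=1 w3=1 w6=1 w9=1 clk=1 w8=0 w1=0 w4=1 w10=0 w5=0 w0=1
  Δ1: clk:1→0
  (1Δ to stable)
t=2 Δ0: w2=1 w7=1 w3=1 w6=1 w9=1 clk=0 w8=0 w1=0 w4=1 w10=0 w5=0 w0=1
  Δ1: clk:0→1
  Δ2: w6:1→0, w8:0→1, w10:0→1
  Δ3: w7:1→0
  Δ4: w4:1→0
  Δ5: w9:1→0
  (5Δ to stable)
t=3 Δ0: w2=1 w7=0 w3=1 w6=0 w9=0 clk=1 w8=1 w1=0 w4=0 w10=1 w5=0 w0=1
  Δ1: clk:1→0
  (1Δ to stable)
t=4 Δ0: w2=1 w7=0 w3=1 w6=0 w9=0 clk=0 w8=1 w1=0 w4=0 w10=1 w5=0 w0=1
  Δ1: clk:0→1
  Δ2: w6:0→1, w8:1→0
  Δ3: w3:1→0
  Δ4: w7:0→1
  Δ5: w4:0→1
  Δ6: w9:0→1
  (6Δ to stable)
t=5 Δ0: w2=1 w7=1 w3=0 w6=1 w9=1 clk=1 w8=0 w1=0 w4=1 w10=1 w5=0 w0=1
  Δ1: clk:1→0
  (1Δ to stable)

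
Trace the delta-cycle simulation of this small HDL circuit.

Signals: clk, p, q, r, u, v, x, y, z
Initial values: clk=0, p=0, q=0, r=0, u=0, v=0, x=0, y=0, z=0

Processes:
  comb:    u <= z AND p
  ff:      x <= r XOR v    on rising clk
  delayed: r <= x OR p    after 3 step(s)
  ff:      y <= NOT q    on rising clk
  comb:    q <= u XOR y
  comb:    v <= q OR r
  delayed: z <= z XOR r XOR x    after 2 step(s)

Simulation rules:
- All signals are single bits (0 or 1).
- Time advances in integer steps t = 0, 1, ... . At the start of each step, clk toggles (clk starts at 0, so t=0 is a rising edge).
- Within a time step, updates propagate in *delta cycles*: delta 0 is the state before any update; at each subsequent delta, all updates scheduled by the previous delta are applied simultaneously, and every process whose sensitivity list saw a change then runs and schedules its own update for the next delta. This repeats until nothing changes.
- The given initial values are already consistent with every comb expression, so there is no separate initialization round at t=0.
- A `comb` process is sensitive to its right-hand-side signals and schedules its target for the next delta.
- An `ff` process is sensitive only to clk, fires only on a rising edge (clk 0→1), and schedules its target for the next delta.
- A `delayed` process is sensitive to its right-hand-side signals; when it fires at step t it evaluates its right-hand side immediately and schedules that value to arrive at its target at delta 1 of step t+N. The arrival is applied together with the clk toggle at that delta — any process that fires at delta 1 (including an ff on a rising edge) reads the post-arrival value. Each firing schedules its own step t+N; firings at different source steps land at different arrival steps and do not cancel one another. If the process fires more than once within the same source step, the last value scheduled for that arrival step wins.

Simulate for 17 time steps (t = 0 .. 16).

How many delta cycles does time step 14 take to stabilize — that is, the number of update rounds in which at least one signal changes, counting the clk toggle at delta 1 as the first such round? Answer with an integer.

3

t=0 Δ0: y=0 u=0 clk=0 z=0 x=0 r=0 q=0 p=0 v=0
  Δ1: clk:0→1
  Δ2: y:0→1
  Δ3: q:0→1
  Δ4: v:0→1
  (4Δ to stable)
t=1 Δ0: y=1 u=0 clk=1 z=0 x=0 r=0 q=1 p=0 v=1
  Δ1: clk:1→0
  (1Δ to stable)
t=2 Δ0: y=1 u=0 clk=0 z=0 x=0 r=0 q=1 p=0 v=1
  Δ1: clk:0→1
  Δ2: y:1→0, x:0→1
  Δ3: q:1→0
  Δ4: v:1→0
  (4Δ to stable)
t=3 Δ0: y=0 u=0 clk=1 z=0 x=1 r=0 q=0 p=0 v=0
  Δ1: clk:1→0
  (1Δ to stable)
t=4 Δ0: y=0 u=0 clk=0 z=0 x=1 r=0 q=0 p=0 v=0
  Δ1: clk:0→1, z:0→1
  Δ2: y:0→1, x:1→0
  Δ3: q:0→1
  Δ4: v:0→1
  (4Δ to stable)
t=5 Δ0: y=1 u=0 clk=1 z=1 x=0 r=0 q=1 p=0 v=1
  Δ1: clk:1→0, r:0→1
  (1Δ to stable)
t=6 Δ0: y=1 u=0 clk=0 z=1 x=0 r=1 q=1 p=0 v=1
  Δ1: clk:0→1
  Δ2: y:1→0
  Δ3: q:1→0
  (3Δ to stable)
t=7 Δ0: y=0 u=0 clk=1 z=1 x=0 r=1 q=0 p=0 v=1
  Δ1: clk:1→0, z:1→0, r:1→0
  Δ2: v:1→0
  (2Δ to stable)
t=8 Δ0: y=0 u=0 clk=0 z=0 x=0 r=0 q=0 p=0 v=0
  Δ1: clk:0→1
  Δ2: y:0→1
  Δ3: q:0→1
  Δ4: v:0→1
  (4Δ to stable)
t=9 Δ0: y=1 u=0 clk=1 z=0 x=0 r=0 q=1 p=0 v=1
  Δ1: clk:1→0
  (1Δ to stable)
t=10 Δ0: y=1 u=0 clk=0 z=0 x=0 r=0 q=1 p=0 v=1
  Δ1: clk:0→1
  Δ2: y:1→0, x:0→1
  Δ3: q:1→0
  Δ4: v:1→0
  (4Δ to stable)
t=11 Δ0: y=0 u=0 clk=1 z=0 x=1 r=0 q=0 p=0 v=0
  Δ1: clk:1→0
  (1Δ to stable)
t=12 Δ0: y=0 u=0 clk=0 z=0 x=1 r=0 q=0 p=0 v=0
  Δ1: clk:0→1, z:0→1
  Δ2: y:0→1, x:1→0
  Δ3: q:0→1
  Δ4: v:0→1
  (4Δ to stable)
t=13 Δ0: y=1 u=0 clk=1 z=1 x=0 r=0 q=1 p=0 v=1
  Δ1: clk:1→0, r:0→1
  (1Δ to stable)
t=14 Δ0: y=1 u=0 clk=0 z=1 x=0 r=1 q=1 p=0 v=1
  Δ1: clk:0→1
  Δ2: y:1→0
  Δ3: q:1→0
  (3Δ to stable)
t=15 Δ0: y=0 u=0 clk=1 z=1 x=0 r=1 q=0 p=0 v=1
  Δ1: clk:1→0, z:1→0, r:1→0
  Δ2: v:1→0
  (2Δ to stable)
t=16 Δ0: y=0 u=0 clk=0 z=0 x=0 r=0 q=0 p=0 v=0
  Δ1: clk:0→1
  Δ2: y:0→1
  Δ3: q:0→1
  Δ4: v:0→1
  (4Δ to stable)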